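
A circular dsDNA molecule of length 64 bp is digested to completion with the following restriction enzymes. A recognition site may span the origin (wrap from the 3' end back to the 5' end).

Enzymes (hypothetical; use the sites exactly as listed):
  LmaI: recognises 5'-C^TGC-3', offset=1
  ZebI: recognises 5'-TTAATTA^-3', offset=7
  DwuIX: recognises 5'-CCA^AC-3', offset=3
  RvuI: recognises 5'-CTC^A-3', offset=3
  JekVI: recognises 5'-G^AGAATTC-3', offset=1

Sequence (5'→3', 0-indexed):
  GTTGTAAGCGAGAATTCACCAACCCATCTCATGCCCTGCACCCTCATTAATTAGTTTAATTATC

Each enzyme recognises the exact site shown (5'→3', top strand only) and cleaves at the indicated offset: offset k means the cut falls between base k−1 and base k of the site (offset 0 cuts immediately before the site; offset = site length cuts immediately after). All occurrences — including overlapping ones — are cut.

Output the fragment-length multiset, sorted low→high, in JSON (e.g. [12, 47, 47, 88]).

Scan for sites:
  LmaI CTGC/1: at [35] ⇒ [36]
  ZebI TTAATTA/7: at [46, 55] ⇒ [53, 62]
  DwuIX CCAAC/3: at [18] ⇒ [21]
  RvuI CTCA/3: at [27, 42] ⇒ [30, 45]
  JekVI GAGAATTC/1: at [9] ⇒ [10]

Pooled cuts: [10, 21, 30, 36, 45, 53, 62]

Fragments:
  10→21: 11 bp
  21→30: 9 bp
  30→36: 6 bp
  36→45: 9 bp
  45→53: 8 bp
  53→62: 9 bp
  62→10 (wrap): 64-62+10 = 12 bp

[6,8,9,9,9,11,12]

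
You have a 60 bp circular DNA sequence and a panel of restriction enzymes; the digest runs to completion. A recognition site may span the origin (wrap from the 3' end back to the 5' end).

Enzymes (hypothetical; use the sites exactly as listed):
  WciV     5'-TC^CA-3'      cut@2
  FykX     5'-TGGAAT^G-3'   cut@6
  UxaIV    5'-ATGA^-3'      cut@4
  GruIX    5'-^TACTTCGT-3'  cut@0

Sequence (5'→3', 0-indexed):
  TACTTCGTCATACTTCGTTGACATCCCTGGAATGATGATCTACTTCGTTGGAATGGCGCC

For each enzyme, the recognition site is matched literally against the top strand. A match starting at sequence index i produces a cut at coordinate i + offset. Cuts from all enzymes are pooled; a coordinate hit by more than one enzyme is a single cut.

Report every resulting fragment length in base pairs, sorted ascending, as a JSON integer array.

Scan for sites:
  WciV (TCCA, off=2): no sites
  FykX (TGGAATG, off=6): starts [27, 48] → cuts [33, 54]
  UxaIV (ATGA, off=4): starts [31, 34] → cuts [35, 38]
  GruIX (TACTTCGT, off=0): starts [0, 10, 40] → cuts [0, 10, 40]

Pooled cuts: [0, 10, 33, 35, 38, 40, 54]

Fragments:
  0→10: 10 bp
  10→33: 23 bp
  33→35: 2 bp
  35→38: 3 bp
  38→40: 2 bp
  40→54: 14 bp
  54→0 (wrap): 60-54+0 = 6 bp

[2,2,3,6,10,14,23]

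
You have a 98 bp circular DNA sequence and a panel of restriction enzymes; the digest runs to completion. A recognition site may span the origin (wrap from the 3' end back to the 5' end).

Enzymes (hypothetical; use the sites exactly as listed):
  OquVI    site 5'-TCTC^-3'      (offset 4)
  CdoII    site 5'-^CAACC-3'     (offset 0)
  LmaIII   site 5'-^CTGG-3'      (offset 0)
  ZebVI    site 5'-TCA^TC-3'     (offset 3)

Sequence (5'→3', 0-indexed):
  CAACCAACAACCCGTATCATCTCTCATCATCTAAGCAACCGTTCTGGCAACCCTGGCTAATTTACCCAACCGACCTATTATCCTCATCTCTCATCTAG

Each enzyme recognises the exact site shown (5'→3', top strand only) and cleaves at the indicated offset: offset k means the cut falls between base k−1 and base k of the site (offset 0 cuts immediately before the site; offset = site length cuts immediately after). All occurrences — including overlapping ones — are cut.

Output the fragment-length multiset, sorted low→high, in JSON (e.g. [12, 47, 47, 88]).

[1,1,2,2,3,4,4,4,5,5,6,7,8,12,14,20]

Per-enzyme occurrences:
  OquVI TCTC/4: at [19, 21, 86, 88] ⇒ [23, 25, 90, 92]
  CdoII CAACC/0: at [0, 7, 35, 47, 66] ⇒ [0, 7, 35, 47, 66]
  LmaIII CTGG/0: at [43, 52] ⇒ [43, 52]
  ZebVI TCATC/3: at [16, 23, 26, 83, 90] ⇒ [19, 26, 29, 86, 93]

Pooled cuts: [0, 7, 19, 23, 25, 26, 29, 35, 43, 47, 52, 66, 86, 90, 92, 93]

Fragment lengths:
  0→7: 7 bp
  7→19: 12 bp
  19→23: 4 bp
  23→25: 2 bp
  25→26: 1 bp
  26→29: 3 bp
  29→35: 6 bp
  35→43: 8 bp
  43→47: 4 bp
  47→52: 5 bp
  52→66: 14 bp
  66→86: 20 bp
  86→90: 4 bp
  90→92: 2 bp
  92→93: 1 bp
  93→0 (wrap): 98-93+0 = 5 bp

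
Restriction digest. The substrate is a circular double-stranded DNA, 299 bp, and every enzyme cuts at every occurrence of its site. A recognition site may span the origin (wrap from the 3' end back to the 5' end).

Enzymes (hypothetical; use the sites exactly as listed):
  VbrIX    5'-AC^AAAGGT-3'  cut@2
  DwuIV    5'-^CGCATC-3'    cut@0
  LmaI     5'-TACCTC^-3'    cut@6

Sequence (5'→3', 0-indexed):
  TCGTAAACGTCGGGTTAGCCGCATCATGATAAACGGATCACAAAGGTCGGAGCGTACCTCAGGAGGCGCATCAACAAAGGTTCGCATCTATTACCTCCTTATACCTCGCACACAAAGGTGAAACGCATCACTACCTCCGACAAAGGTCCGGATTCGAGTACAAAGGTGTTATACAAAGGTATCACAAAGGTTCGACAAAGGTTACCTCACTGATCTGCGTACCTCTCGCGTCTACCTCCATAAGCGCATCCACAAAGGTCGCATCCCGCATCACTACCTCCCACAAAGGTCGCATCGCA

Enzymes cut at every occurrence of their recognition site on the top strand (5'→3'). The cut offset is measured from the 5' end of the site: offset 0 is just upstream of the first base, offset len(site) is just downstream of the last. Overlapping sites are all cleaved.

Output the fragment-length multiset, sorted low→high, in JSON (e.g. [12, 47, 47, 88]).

[4,4,5,6,6,6,6,6,7,7,9,9,10,10,11,11,12,13,13,14,14,15,17,19,20,22,23]

Site scan:
  VbrIX (ACAAAGGT, off=2): starts [39, 73, 111, 139, 159, 172, 183, 194, 251, 282] → cuts [41, 75, 113, 141, 161, 174, 185, 196, 253, 284]
  DwuIV (CGCATC, off=0): starts [19, 66, 82, 123, 244, 259, 266, 290, 295] → cuts [19, 66, 82, 123, 244, 259, 266, 290, 295]
  LmaI (TACCTC, off=6): starts [54, 91, 101, 131, 202, 219, 232, 274] → cuts [60, 97, 107, 137, 208, 225, 238, 280]

Pooled cuts: [19, 41, 60, 66, 75, 82, 97, 107, 113, 123, 137, 141, 161, 174, 185, 196, 208, 225, 238, 244, 253, 259, 266, 280, 284, 290, 295]

Fragments:
  19→41: 22 bp
  41→60: 19 bp
  60→66: 6 bp
  66→75: 9 bp
  75→82: 7 bp
  82→97: 15 bp
  97→107: 10 bp
  107→113: 6 bp
  113→123: 10 bp
  123→137: 14 bp
  137→141: 4 bp
  141→161: 20 bp
  161→174: 13 bp
  174→185: 11 bp
  185→196: 11 bp
  196→208: 12 bp
  208→225: 17 bp
  225→238: 13 bp
  238→244: 6 bp
  244→253: 9 bp
  253→259: 6 bp
  259→266: 7 bp
  266→280: 14 bp
  280→284: 4 bp
  284→290: 6 bp
  290→295: 5 bp
  295→19 (wrap): 299-295+19 = 23 bp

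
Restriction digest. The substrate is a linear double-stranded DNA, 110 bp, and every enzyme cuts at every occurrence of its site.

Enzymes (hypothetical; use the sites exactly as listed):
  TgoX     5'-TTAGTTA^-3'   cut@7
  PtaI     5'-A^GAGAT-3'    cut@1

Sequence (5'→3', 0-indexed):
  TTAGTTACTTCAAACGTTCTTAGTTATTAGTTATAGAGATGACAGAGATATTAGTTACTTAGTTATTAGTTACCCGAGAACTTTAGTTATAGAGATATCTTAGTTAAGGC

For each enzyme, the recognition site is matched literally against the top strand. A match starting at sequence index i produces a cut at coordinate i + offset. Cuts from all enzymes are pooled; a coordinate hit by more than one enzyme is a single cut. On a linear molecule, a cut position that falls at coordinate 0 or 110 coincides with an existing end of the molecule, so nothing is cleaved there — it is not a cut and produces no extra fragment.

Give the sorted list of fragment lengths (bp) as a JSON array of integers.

Site scan:
  TgoX TTAGTTA/7: at [0, 19, 26, 50, 58, 65, 82, 99] ⇒ [7, 26, 33, 57, 65, 72, 89, 106]
  PtaI AGAGAT/1: at [34, 43, 90] ⇒ [35, 44, 91]

All cut coordinates (distinct, sorted): [7, 26, 33, 35, 44, 57, 65, 72, 89, 91, 106]

Fragment lengths:
  [0,7): 7 bp
  [7,26): 19 bp
  [26,33): 7 bp
  [33,35): 2 bp
  [35,44): 9 bp
  [44,57): 13 bp
  [57,65): 8 bp
  [65,72): 7 bp
  [72,89): 17 bp
  [89,91): 2 bp
  [91,106): 15 bp
  [106,110): 4 bp

[2,2,4,7,7,7,8,9,13,15,17,19]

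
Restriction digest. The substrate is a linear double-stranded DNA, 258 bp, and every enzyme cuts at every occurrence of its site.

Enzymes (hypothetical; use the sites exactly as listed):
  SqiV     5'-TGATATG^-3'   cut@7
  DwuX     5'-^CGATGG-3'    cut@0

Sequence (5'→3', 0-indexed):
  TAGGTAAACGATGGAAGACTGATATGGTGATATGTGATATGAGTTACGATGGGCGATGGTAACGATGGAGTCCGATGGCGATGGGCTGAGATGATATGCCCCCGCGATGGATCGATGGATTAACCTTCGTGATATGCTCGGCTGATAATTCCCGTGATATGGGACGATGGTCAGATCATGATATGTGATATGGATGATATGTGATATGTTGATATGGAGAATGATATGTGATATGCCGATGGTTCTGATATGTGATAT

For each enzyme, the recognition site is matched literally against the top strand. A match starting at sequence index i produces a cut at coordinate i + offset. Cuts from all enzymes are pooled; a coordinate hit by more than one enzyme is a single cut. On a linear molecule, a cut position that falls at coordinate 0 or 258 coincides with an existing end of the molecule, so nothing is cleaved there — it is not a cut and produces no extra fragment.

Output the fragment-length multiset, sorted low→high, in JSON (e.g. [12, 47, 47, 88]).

Scan for sites:
  SqiV (TGATATG, off=7): starts [19, 27, 34, 91, 129, 154, 178, 185, 194, 201, 209, 221, 228, 245] → cuts [26, 34, 41, 98, 136, 161, 185, 192, 201, 208, 216, 228, 235, 252]
  DwuX (CGATGG, off=0): starts [8, 46, 53, 62, 72, 78, 104, 112, 164, 236] → cuts [8, 46, 53, 62, 72, 78, 104, 112, 164, 236]

Pooled cuts: [8, 26, 34, 41, 46, 53, 62, 72, 78, 98, 104, 112, 136, 161, 164, 185, 192, 201, 208, 216, 228, 235, 236, 252]

Fragment lengths:
  [0,8): 8 bp
  [8,26): 18 bp
  [26,34): 8 bp
  [34,41): 7 bp
  [41,46): 5 bp
  [46,53): 7 bp
  [53,62): 9 bp
  [62,72): 10 bp
  [72,78): 6 bp
  [78,98): 20 bp
  [98,104): 6 bp
  [104,112): 8 bp
  [112,136): 24 bp
  [136,161): 25 bp
  [161,164): 3 bp
  [164,185): 21 bp
  [185,192): 7 bp
  [192,201): 9 bp
  [201,208): 7 bp
  [208,216): 8 bp
  [216,228): 12 bp
  [228,235): 7 bp
  [235,236): 1 bp
  [236,252): 16 bp
  [252,258): 6 bp

[1,3,5,6,6,6,7,7,7,7,7,8,8,8,8,9,9,10,12,16,18,20,21,24,25]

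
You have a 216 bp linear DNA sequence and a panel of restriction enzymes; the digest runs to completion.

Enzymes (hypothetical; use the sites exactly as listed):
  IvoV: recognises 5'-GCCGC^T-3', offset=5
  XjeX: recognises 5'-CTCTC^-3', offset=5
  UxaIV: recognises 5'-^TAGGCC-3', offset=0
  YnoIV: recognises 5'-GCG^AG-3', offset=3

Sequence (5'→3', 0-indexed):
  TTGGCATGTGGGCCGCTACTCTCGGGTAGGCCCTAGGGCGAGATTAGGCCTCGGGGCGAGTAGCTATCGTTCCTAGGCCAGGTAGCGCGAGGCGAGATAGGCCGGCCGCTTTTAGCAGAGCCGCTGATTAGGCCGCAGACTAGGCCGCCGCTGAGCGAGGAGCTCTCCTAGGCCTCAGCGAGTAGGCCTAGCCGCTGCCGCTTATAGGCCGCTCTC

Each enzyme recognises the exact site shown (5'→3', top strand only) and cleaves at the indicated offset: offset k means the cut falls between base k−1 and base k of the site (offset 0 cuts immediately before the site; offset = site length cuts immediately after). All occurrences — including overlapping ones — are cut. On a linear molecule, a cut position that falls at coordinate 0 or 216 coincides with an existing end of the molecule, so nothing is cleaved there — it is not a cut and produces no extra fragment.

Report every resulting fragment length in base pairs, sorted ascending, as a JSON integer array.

Site scan:
  IvoV GCCGCT/5: at [11, 104, 119, 146, 190, 196, 207] ⇒ [16, 109, 124, 151, 195, 201, 212]
  XjeX CTCTC/5: at [18, 162, 211] ⇒ [23, 167] (position 216 is a terminus of the linear molecule — no cut)
  UxaIV TAGGCC/0: at [26, 44, 73, 97, 128, 140, 168, 182, 204] ⇒ [26, 44, 73, 97, 128, 140, 168, 182, 204]
  YnoIV GCGAG/3: at [37, 55, 86, 91, 154, 177] ⇒ [40, 58, 89, 94, 157, 180]

All cut coordinates (distinct, sorted): [16, 23, 26, 40, 44, 58, 73, 89, 94, 97, 109, 124, 128, 140, 151, 157, 167, 168, 180, 182, 195, 201, 204, 212]

Fragment lengths:
  [0,16): 16 bp
  [16,23): 7 bp
  [23,26): 3 bp
  [26,40): 14 bp
  [40,44): 4 bp
  [44,58): 14 bp
  [58,73): 15 bp
  [73,89): 16 bp
  [89,94): 5 bp
  [94,97): 3 bp
  [97,109): 12 bp
  [109,124): 15 bp
  [124,128): 4 bp
  [128,140): 12 bp
  [140,151): 11 bp
  [151,157): 6 bp
  [157,167): 10 bp
  [167,168): 1 bp
  [168,180): 12 bp
  [180,182): 2 bp
  [182,195): 13 bp
  [195,201): 6 bp
  [201,204): 3 bp
  [204,212): 8 bp
  [212,216): 4 bp

[1,2,3,3,3,4,4,4,5,6,6,7,8,10,11,12,12,12,13,14,14,15,15,16,16]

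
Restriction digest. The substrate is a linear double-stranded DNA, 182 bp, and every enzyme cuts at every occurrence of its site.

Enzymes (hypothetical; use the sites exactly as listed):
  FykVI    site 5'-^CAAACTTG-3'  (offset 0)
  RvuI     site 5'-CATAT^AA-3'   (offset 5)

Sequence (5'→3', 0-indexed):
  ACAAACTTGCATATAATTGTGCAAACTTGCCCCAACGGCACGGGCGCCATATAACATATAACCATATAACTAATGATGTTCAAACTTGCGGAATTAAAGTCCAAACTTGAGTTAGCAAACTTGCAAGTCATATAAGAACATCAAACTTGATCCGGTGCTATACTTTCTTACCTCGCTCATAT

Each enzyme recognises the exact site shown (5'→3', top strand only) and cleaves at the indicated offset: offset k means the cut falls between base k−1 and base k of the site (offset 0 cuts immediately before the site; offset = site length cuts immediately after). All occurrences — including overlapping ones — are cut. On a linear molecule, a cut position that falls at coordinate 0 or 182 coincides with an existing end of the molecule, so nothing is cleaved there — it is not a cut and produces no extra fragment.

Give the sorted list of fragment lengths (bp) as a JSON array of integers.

Per-enzyme occurrences:
  FykVI CAAACTTG/0: at [1, 21, 80, 101, 115, 141] ⇒ [1, 21, 80, 101, 115, 141]
  RvuI CATATAA/5: at [9, 47, 54, 62, 128] ⇒ [14, 52, 59, 67, 133]

Pooled cuts: [1, 14, 21, 52, 59, 67, 80, 101, 115, 133, 141]

Fragments:
  [0,1): 1 bp
  [1,14): 13 bp
  [14,21): 7 bp
  [21,52): 31 bp
  [52,59): 7 bp
  [59,67): 8 bp
  [67,80): 13 bp
  [80,101): 21 bp
  [101,115): 14 bp
  [115,133): 18 bp
  [133,141): 8 bp
  [141,182): 41 bp

[1,7,7,8,8,13,13,14,18,21,31,41]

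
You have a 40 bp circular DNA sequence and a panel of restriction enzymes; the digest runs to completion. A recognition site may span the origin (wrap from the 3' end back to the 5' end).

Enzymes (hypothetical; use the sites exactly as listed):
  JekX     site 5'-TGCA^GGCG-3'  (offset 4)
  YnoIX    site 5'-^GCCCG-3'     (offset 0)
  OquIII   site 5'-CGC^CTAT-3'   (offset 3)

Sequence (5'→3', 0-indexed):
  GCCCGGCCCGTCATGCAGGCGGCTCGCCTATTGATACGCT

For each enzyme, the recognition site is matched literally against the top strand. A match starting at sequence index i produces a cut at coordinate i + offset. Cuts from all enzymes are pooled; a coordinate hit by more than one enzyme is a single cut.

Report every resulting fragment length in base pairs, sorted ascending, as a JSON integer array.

Scan for sites:
  JekX TGCAGGCG/4: at [13] ⇒ [17]
  YnoIX GCCCG/0: at [0, 5] ⇒ [0, 5]
  OquIII CGCCTAT/3: at [24] ⇒ [27]

Pooled cuts: [0, 5, 17, 27]

Fragment lengths:
  0→5: 5 bp
  5→17: 12 bp
  17→27: 10 bp
  27→0 (wrap): 40-27+0 = 13 bp

[5,10,12,13]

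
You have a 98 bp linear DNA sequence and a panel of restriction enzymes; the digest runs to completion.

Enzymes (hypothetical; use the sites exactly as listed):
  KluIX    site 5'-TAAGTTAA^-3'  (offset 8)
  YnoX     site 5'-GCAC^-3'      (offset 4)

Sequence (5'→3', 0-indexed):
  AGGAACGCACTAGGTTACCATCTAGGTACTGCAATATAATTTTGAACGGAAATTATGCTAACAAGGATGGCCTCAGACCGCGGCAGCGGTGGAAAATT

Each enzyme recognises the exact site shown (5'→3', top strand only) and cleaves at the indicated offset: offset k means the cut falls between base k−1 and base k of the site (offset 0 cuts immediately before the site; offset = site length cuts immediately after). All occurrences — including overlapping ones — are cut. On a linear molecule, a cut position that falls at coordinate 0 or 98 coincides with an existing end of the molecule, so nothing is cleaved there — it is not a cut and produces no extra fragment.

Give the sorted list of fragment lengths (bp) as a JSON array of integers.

Site scan:
  KluIX (TAAGTTAA, off=8): no sites
  YnoX GCAC/4: at [6] ⇒ [10]

Pooled cuts: [10]

Fragment lengths:
  [0,10): 10 bp
  [10,98): 88 bp

[10,88]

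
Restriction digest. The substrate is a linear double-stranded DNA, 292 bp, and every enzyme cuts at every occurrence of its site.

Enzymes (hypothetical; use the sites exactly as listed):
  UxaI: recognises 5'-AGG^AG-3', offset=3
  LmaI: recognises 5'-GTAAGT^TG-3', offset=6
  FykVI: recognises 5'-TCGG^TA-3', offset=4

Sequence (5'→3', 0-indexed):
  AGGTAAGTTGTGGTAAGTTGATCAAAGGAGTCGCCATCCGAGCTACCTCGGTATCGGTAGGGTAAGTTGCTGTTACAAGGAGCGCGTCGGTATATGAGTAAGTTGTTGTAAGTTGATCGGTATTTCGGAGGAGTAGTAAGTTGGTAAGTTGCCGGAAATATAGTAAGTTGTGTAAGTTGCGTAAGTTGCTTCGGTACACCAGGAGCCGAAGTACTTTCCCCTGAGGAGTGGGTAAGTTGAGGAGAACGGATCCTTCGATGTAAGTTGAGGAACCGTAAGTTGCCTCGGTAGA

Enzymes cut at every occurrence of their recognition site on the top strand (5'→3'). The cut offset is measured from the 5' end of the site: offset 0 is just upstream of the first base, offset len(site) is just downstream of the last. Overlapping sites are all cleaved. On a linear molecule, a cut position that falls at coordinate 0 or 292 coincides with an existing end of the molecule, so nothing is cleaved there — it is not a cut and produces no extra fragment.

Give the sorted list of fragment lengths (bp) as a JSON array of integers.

[4,5,6,7,8,8,8,8,9,9,9,10,10,10,10,10,10,11,11,13,13,15,19,23,23,23]

Per-enzyme occurrences:
  UxaI (AGGAG, off=3): starts [25, 77, 128, 200, 223, 239] → cuts [28, 80, 131, 203, 226, 242]
  LmaI (GTAAGTTG, off=6): starts [2, 12, 61, 97, 107, 135, 143, 162, 171, 180, 231, 259, 274] → cuts [8, 18, 67, 103, 113, 141, 149, 168, 177, 186, 237, 265, 280]
  FykVI (TCGGTA, off=4): starts [47, 53, 86, 116, 190, 284] → cuts [51, 57, 90, 120, 194, 288]

Pooled cuts: [8, 18, 28, 51, 57, 67, 80, 90, 103, 113, 120, 131, 141, 149, 168, 177, 186, 194, 203, 226, 237, 242, 265, 280, 288]

Fragments:
  [0,8): 8 bp
  [8,18): 10 bp
  [18,28): 10 bp
  [28,51): 23 bp
  [51,57): 6 bp
  [57,67): 10 bp
  [67,80): 13 bp
  [80,90): 10 bp
  [90,103): 13 bp
  [103,113): 10 bp
  [113,120): 7 bp
  [120,131): 11 bp
  [131,141): 10 bp
  [141,149): 8 bp
  [149,168): 19 bp
  [168,177): 9 bp
  [177,186): 9 bp
  [186,194): 8 bp
  [194,203): 9 bp
  [203,226): 23 bp
  [226,237): 11 bp
  [237,242): 5 bp
  [242,265): 23 bp
  [265,280): 15 bp
  [280,288): 8 bp
  [288,292): 4 bp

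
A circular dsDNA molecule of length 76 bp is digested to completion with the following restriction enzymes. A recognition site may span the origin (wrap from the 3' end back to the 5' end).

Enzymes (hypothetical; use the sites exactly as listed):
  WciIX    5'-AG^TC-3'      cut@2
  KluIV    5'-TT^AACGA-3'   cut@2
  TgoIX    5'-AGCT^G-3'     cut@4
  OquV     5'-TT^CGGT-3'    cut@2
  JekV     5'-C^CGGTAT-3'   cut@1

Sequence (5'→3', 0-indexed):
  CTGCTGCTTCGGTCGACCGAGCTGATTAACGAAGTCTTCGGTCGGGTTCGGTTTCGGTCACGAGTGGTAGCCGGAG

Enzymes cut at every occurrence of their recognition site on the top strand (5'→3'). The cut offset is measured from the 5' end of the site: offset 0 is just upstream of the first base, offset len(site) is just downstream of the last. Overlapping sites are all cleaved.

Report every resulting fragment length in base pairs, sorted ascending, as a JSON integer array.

Per-enzyme occurrences:
  WciIX (AGTC, off=2): starts [32] → cuts [34]
  KluIV (TTAACGA, off=2): starts [25] → cuts [27]
  TgoIX (AGCTG, off=4): starts [19, 74] → cuts [2, 23]
  OquV (TTCGGT, off=2): starts [7, 36, 46, 52] → cuts [9, 38, 48, 54]
  JekV (CCGGTAT, off=1): no sites

Pooled cuts: [2, 9, 23, 27, 34, 38, 48, 54]

Fragment lengths:
  2→9: 7 bp
  9→23: 14 bp
  23→27: 4 bp
  27→34: 7 bp
  34→38: 4 bp
  38→48: 10 bp
  48→54: 6 bp
  54→2 (wrap): 76-54+2 = 24 bp

[4,4,6,7,7,10,14,24]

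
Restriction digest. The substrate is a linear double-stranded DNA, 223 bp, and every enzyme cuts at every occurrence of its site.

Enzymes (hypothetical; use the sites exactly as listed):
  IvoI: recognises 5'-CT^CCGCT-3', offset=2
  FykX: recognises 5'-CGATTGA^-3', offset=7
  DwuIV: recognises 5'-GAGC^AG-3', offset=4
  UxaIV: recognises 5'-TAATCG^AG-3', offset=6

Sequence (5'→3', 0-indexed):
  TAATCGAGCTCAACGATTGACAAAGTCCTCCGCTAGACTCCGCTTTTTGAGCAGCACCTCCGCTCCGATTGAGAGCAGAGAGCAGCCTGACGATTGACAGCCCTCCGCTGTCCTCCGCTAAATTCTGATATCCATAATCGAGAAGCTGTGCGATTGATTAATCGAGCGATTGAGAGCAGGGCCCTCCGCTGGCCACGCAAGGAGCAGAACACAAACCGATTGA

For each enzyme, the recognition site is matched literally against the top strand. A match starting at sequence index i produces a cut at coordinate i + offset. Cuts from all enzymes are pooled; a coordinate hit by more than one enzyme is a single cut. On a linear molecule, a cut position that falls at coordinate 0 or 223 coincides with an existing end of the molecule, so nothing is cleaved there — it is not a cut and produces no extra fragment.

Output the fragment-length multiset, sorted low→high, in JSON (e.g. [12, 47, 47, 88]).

Site scan:
  IvoI (CTCCGCT, off=2): starts [27, 37, 57, 102, 112, 183] → cuts [29, 39, 59, 104, 114, 185]
  FykX (CGATTGA, off=7): starts [13, 65, 90, 150, 166, 216] → cuts [20, 72, 97, 157, 173] (position 223 is a terminus of the linear molecule — no cut)
  DwuIV (GAGCAG, off=4): starts [48, 72, 79, 173, 201] → cuts [52, 76, 83, 177, 205]
  UxaIV (TAATCGAG, off=6): starts [0, 134, 158] → cuts [6, 140, 164]

Pooled cuts: [6, 20, 29, 39, 52, 59, 72, 76, 83, 97, 104, 114, 140, 157, 164, 173, 177, 185, 205]

Fragment lengths:
  [0,6): 6 bp
  [6,20): 14 bp
  [20,29): 9 bp
  [29,39): 10 bp
  [39,52): 13 bp
  [52,59): 7 bp
  [59,72): 13 bp
  [72,76): 4 bp
  [76,83): 7 bp
  [83,97): 14 bp
  [97,104): 7 bp
  [104,114): 10 bp
  [114,140): 26 bp
  [140,157): 17 bp
  [157,164): 7 bp
  [164,173): 9 bp
  [173,177): 4 bp
  [177,185): 8 bp
  [185,205): 20 bp
  [205,223): 18 bp

[4,4,6,7,7,7,7,8,9,9,10,10,13,13,14,14,17,18,20,26]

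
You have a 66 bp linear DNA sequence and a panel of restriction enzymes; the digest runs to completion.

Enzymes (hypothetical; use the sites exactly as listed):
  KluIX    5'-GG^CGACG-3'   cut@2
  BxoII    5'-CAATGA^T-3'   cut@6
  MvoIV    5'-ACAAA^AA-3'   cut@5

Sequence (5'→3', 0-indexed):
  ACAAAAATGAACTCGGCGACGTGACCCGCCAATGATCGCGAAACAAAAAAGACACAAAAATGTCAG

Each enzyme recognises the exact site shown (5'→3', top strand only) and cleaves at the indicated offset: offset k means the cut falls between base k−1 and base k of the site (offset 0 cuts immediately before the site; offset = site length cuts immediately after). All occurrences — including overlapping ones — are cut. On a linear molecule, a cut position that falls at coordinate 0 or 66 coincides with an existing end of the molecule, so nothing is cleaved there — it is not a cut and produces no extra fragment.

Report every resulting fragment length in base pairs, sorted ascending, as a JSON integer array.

[5,8,11,11,12,19]

Per-enzyme occurrences:
  KluIX (GGCGACG, off=2): starts [14] → cuts [16]
  BxoII (CAATGAT, off=6): starts [29] → cuts [35]
  MvoIV (ACAAAAA, off=5): starts [0, 42, 53] → cuts [5, 47, 58]

All cut coordinates (distinct, sorted): [5, 16, 35, 47, 58]

Fragment lengths:
  [0,5): 5 bp
  [5,16): 11 bp
  [16,35): 19 bp
  [35,47): 12 bp
  [47,58): 11 bp
  [58,66): 8 bp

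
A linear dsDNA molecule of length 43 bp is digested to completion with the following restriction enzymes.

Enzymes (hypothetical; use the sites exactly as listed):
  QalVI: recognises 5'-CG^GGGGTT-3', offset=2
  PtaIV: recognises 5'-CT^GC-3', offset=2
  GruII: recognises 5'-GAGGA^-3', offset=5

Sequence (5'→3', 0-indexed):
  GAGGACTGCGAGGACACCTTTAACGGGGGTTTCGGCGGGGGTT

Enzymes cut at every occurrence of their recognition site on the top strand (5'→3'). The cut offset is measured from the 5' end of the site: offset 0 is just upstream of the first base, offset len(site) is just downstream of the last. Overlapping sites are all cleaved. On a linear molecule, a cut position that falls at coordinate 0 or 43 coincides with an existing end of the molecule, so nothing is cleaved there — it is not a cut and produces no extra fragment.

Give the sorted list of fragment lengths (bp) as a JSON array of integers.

Per-enzyme occurrences:
  QalVI CGGGGGTT/2: at [23, 35] ⇒ [25, 37]
  PtaIV CTGC/2: at [5] ⇒ [7]
  GruII GAGGA/5: at [0, 9] ⇒ [5, 14]

All cut coordinates (distinct, sorted): [5, 7, 14, 25, 37]

Fragments:
  [0,5): 5 bp
  [5,7): 2 bp
  [7,14): 7 bp
  [14,25): 11 bp
  [25,37): 12 bp
  [37,43): 6 bp

[2,5,6,7,11,12]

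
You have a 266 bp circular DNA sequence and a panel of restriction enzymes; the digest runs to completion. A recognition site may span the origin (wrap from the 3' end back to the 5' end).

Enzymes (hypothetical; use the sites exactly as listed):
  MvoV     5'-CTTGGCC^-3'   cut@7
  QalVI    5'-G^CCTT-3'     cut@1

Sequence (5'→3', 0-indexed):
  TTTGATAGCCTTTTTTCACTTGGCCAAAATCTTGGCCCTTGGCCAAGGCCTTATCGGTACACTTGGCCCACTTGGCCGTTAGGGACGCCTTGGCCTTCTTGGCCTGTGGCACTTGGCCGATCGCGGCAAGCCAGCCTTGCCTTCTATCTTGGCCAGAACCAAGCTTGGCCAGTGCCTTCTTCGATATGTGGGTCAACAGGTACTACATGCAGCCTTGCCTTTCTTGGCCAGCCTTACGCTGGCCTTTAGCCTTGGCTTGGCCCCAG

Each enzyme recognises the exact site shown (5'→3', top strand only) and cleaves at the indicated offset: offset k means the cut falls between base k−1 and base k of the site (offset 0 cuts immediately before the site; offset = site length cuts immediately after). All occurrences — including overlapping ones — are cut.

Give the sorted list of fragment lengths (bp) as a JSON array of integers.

Per-enzyme occurrences:
  MvoV CTTGGCC/7: at [18, 30, 37, 61, 70, 88, 97, 111, 147, 163, 222, 255] ⇒ [25, 37, 44, 68, 77, 95, 104, 118, 154, 170, 229, 262]
  QalVI GCCTT/1: at [7, 47, 86, 92, 133, 138, 173, 211, 216, 230, 241, 248] ⇒ [8, 48, 87, 93, 134, 139, 174, 212, 217, 231, 242, 249]

Pooled cuts: [8, 25, 37, 44, 48, 68, 77, 87, 93, 95, 104, 118, 134, 139, 154, 170, 174, 212, 217, 229, 231, 242, 249, 262]

Fragments:
  8→25: 17 bp
  25→37: 12 bp
  37→44: 7 bp
  44→48: 4 bp
  48→68: 20 bp
  68→77: 9 bp
  77→87: 10 bp
  87→93: 6 bp
  93→95: 2 bp
  95→104: 9 bp
  104→118: 14 bp
  118→134: 16 bp
  134→139: 5 bp
  139→154: 15 bp
  154→170: 16 bp
  170→174: 4 bp
  174→212: 38 bp
  212→217: 5 bp
  217→229: 12 bp
  229→231: 2 bp
  231→242: 11 bp
  242→249: 7 bp
  249→262: 13 bp
  262→8 (wrap): 266-262+8 = 12 bp

[2,2,4,4,5,5,6,7,7,9,9,10,11,12,12,12,13,14,15,16,16,17,20,38]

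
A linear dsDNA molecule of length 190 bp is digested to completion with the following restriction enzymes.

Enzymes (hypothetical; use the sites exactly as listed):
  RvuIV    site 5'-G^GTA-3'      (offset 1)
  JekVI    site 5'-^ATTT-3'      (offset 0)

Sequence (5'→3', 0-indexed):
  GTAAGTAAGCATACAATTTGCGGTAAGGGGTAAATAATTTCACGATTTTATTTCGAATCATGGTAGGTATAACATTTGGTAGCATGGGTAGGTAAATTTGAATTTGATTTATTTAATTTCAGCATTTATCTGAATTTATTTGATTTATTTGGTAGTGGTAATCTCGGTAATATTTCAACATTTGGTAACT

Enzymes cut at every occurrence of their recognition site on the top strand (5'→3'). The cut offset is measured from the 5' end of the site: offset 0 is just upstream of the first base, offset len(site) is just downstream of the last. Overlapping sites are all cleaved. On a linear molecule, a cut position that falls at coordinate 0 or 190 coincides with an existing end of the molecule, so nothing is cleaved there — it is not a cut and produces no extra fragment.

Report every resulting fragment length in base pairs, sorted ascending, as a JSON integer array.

Scan for sites:
  RvuIV GGTA/1: at [21, 28, 61, 65, 77, 86, 90, 150, 156, 165, 183] ⇒ [22, 29, 62, 66, 78, 87, 91, 151, 157, 166, 184]
  JekVI ATTT/0: at [15, 36, 44, 49, 73, 95, 101, 106, 110, 115, 123, 133, 137, 142, 146, 171, 179] ⇒ [15, 36, 44, 49, 73, 95, 101, 106, 110, 115, 123, 133, 137, 142, 146, 171, 179]

Pooled cuts: [15, 22, 29, 36, 44, 49, 62, 66, 73, 78, 87, 91, 95, 101, 106, 110, 115, 123, 133, 137, 142, 146, 151, 157, 166, 171, 179, 184]

Fragment lengths:
  [0,15): 15 bp
  [15,22): 7 bp
  [22,29): 7 bp
  [29,36): 7 bp
  [36,44): 8 bp
  [44,49): 5 bp
  [49,62): 13 bp
  [62,66): 4 bp
  [66,73): 7 bp
  [73,78): 5 bp
  [78,87): 9 bp
  [87,91): 4 bp
  [91,95): 4 bp
  [95,101): 6 bp
  [101,106): 5 bp
  [106,110): 4 bp
  [110,115): 5 bp
  [115,123): 8 bp
  [123,133): 10 bp
  [133,137): 4 bp
  [137,142): 5 bp
  [142,146): 4 bp
  [146,151): 5 bp
  [151,157): 6 bp
  [157,166): 9 bp
  [166,171): 5 bp
  [171,179): 8 bp
  [179,184): 5 bp
  [184,190): 6 bp

[4,4,4,4,4,4,5,5,5,5,5,5,5,5,6,6,6,7,7,7,7,8,8,8,9,9,10,13,15]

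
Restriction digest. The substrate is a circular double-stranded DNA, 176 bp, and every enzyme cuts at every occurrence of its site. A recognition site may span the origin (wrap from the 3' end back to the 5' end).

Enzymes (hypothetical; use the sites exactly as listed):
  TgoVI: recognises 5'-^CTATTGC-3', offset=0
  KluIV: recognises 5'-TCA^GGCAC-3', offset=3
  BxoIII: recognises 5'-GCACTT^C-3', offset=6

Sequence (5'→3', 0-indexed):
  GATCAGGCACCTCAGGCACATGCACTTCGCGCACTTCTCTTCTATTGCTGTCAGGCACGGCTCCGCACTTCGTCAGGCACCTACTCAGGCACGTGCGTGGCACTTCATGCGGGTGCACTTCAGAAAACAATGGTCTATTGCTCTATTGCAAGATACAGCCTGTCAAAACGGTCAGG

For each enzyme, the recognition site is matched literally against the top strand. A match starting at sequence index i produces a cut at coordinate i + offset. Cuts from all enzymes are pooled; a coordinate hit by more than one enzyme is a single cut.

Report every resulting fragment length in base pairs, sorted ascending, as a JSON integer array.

[5,5,8,9,9,12,12,13,14,15,17,18,39]

Site scan:
  TgoVI CTATTGC/0: at [41, 134, 142] ⇒ [41, 134, 142]
  KluIV TCAGGCAC/3: at [2, 11, 50, 72, 84] ⇒ [5, 14, 53, 75, 87]
  BxoIII GCACTTC/6: at [21, 30, 64, 99, 114] ⇒ [27, 36, 70, 105, 120]

Pooled cuts: [5, 14, 27, 36, 41, 53, 70, 75, 87, 105, 120, 134, 142]

Fragments:
  5→14: 9 bp
  14→27: 13 bp
  27→36: 9 bp
  36→41: 5 bp
  41→53: 12 bp
  53→70: 17 bp
  70→75: 5 bp
  75→87: 12 bp
  87→105: 18 bp
  105→120: 15 bp
  120→134: 14 bp
  134→142: 8 bp
  142→5 (wrap): 176-142+5 = 39 bp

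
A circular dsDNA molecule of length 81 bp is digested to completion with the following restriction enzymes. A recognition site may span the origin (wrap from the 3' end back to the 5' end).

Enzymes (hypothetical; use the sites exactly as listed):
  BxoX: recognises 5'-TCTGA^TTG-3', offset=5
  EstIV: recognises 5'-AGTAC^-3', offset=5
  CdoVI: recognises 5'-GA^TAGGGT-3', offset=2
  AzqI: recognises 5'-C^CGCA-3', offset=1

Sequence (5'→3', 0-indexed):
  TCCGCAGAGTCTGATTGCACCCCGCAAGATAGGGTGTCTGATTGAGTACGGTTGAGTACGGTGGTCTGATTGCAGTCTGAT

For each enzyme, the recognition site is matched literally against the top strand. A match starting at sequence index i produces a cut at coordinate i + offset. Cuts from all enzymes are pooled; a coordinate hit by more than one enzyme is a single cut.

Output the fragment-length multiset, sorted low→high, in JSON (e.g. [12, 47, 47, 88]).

Site scan:
  BxoX (TCTGATTG, off=5): starts [9, 36, 64] → cuts [14, 41, 69]
  EstIV (AGTAC, off=5): starts [44, 54] → cuts [49, 59]
  CdoVI (GATAGGGT, off=2): starts [27] → cuts [29]
  AzqI (CCGCA, off=1): starts [1, 21] → cuts [2, 22]

Pooled cuts: [2, 14, 22, 29, 41, 49, 59, 69]

Fragment lengths:
  2→14: 12 bp
  14→22: 8 bp
  22→29: 7 bp
  29→41: 12 bp
  41→49: 8 bp
  49→59: 10 bp
  59→69: 10 bp
  69→2 (wrap): 81-69+2 = 14 bp

[7,8,8,10,10,12,12,14]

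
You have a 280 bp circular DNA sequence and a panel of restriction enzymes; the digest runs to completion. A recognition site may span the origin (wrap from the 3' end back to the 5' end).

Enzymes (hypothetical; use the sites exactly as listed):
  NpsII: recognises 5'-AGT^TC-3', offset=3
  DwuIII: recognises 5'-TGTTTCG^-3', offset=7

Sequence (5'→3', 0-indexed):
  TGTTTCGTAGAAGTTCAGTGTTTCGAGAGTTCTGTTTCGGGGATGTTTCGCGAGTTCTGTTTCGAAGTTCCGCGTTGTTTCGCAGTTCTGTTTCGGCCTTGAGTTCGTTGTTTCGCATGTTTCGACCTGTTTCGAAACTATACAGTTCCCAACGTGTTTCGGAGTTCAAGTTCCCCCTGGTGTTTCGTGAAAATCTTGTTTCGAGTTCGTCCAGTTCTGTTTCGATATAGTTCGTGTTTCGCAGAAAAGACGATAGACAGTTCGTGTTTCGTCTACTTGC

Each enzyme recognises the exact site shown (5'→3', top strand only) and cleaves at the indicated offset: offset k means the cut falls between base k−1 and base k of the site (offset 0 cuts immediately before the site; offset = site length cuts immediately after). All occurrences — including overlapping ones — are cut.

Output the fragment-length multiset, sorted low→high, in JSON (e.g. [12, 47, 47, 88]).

[3,4,4,4,5,5,6,7,7,9,9,9,9,9,9,9,10,10,10,11,11,11,12,14,15,16,16,16,20]

Site scan:
  NpsII (AGTTC, off=3): starts [11, 27, 52, 65, 83, 101, 143, 162, 168, 203, 212, 228, 258] → cuts [14, 30, 55, 68, 86, 104, 146, 165, 171, 206, 215, 231, 261]
  DwuIII (TGTTTCG, off=7): starts [0, 18, 32, 43, 57, 75, 88, 108, 117, 127, 154, 180, 196, 217, 234, 264] → cuts [7, 25, 39, 50, 64, 82, 95, 115, 124, 134, 161, 187, 203, 224, 241, 271]

All cut coordinates (distinct, sorted): [7, 14, 25, 30, 39, 50, 55, 64, 68, 82, 86, 95, 104, 115, 124, 134, 146, 161, 165, 171, 187, 203, 206, 215, 224, 231, 241, 261, 271]

Fragments:
  7→14: 7 bp
  14→25: 11 bp
  25→30: 5 bp
  30→39: 9 bp
  39→50: 11 bp
  50→55: 5 bp
  55→64: 9 bp
  64→68: 4 bp
  68→82: 14 bp
  82→86: 4 bp
  86→95: 9 bp
  95→104: 9 bp
  104→115: 11 bp
  115→124: 9 bp
  124→134: 10 bp
  134→146: 12 bp
  146→161: 15 bp
  161→165: 4 bp
  165→171: 6 bp
  171→187: 16 bp
  187→203: 16 bp
  203→206: 3 bp
  206→215: 9 bp
  215→224: 9 bp
  224→231: 7 bp
  231→241: 10 bp
  241→261: 20 bp
  261→271: 10 bp
  271→7 (wrap): 280-271+7 = 16 bp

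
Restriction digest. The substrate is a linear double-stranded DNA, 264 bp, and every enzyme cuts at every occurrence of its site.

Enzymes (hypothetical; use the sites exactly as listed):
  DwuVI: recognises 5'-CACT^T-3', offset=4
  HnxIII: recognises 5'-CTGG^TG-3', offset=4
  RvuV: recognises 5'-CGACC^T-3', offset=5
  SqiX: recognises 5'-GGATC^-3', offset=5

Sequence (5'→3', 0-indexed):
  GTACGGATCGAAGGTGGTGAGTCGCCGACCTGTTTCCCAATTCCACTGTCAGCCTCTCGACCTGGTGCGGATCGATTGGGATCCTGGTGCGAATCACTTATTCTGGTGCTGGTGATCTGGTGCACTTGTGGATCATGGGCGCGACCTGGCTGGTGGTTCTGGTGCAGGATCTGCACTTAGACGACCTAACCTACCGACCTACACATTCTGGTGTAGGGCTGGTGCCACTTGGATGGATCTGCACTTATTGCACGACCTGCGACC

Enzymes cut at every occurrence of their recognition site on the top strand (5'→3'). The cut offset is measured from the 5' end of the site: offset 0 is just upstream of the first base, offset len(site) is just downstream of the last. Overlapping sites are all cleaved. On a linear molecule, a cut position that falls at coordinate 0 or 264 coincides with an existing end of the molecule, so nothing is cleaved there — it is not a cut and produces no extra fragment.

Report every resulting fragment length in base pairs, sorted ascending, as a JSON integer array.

Scan for sites:
  DwuVI CACTT/4: at [94, 122, 173, 225, 241] ⇒ [98, 126, 177, 229, 245]
  HnxIII CTGGTG/4: at [61, 83, 102, 108, 116, 149, 158, 207, 218] ⇒ [65, 87, 106, 112, 120, 153, 162, 211, 222]
  RvuV CGACCT/5: at [25, 57, 141, 181, 194, 252] ⇒ [30, 62, 146, 186, 199, 257]
  SqiX GGATC/5: at [4, 68, 78, 129, 166, 234] ⇒ [9, 73, 83, 134, 171, 239]

Pooled cuts: [9, 30, 62, 65, 73, 83, 87, 98, 106, 112, 120, 126, 134, 146, 153, 162, 171, 177, 186, 199, 211, 222, 229, 239, 245, 257]

Fragment lengths:
  [0,9): 9 bp
  [9,30): 21 bp
  [30,62): 32 bp
  [62,65): 3 bp
  [65,73): 8 bp
  [73,83): 10 bp
  [83,87): 4 bp
  [87,98): 11 bp
  [98,106): 8 bp
  [106,112): 6 bp
  [112,120): 8 bp
  [120,126): 6 bp
  [126,134): 8 bp
  [134,146): 12 bp
  [146,153): 7 bp
  [153,162): 9 bp
  [162,171): 9 bp
  [171,177): 6 bp
  [177,186): 9 bp
  [186,199): 13 bp
  [199,211): 12 bp
  [211,222): 11 bp
  [222,229): 7 bp
  [229,239): 10 bp
  [239,245): 6 bp
  [245,257): 12 bp
  [257,264): 7 bp

[3,4,6,6,6,6,7,7,7,8,8,8,8,9,9,9,9,10,10,11,11,12,12,12,13,21,32]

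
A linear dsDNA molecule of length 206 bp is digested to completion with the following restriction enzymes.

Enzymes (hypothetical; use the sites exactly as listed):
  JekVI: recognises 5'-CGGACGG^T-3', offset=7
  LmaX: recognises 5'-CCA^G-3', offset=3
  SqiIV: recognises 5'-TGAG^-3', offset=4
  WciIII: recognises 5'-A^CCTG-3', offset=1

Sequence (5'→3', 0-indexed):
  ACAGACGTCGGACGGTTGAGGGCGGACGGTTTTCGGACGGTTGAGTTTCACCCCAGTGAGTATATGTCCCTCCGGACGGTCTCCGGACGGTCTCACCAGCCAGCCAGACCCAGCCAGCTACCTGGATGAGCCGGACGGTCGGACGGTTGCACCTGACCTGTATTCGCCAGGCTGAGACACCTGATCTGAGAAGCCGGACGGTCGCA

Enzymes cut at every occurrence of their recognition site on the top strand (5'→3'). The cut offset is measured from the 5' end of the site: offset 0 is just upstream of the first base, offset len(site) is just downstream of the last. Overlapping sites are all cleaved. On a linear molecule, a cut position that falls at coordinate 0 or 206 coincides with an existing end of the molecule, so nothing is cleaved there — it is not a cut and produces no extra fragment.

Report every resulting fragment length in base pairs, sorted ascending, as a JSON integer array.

Per-enzyme occurrences:
  JekVI CGGACGGT/7: at [8, 22, 33, 72, 83, 131, 139, 194] ⇒ [15, 29, 40, 79, 90, 138, 146, 201]
  LmaX CCAG/3: at [52, 95, 99, 103, 109, 113, 166] ⇒ [55, 98, 102, 106, 112, 116, 169]
  SqiIV TGAG/4: at [16, 41, 56, 126, 172, 186] ⇒ [20, 45, 60, 130, 176, 190]
  WciIII ACCTG/1: at [119, 150, 155, 178] ⇒ [120, 151, 156, 179]

Pooled cuts: [15, 20, 29, 40, 45, 55, 60, 79, 90, 98, 102, 106, 112, 116, 120, 130, 138, 146, 151, 156, 169, 176, 179, 190, 201]

Fragment lengths:
  [0,15): 15 bp
  [15,20): 5 bp
  [20,29): 9 bp
  [29,40): 11 bp
  [40,45): 5 bp
  [45,55): 10 bp
  [55,60): 5 bp
  [60,79): 19 bp
  [79,90): 11 bp
  [90,98): 8 bp
  [98,102): 4 bp
  [102,106): 4 bp
  [106,112): 6 bp
  [112,116): 4 bp
  [116,120): 4 bp
  [120,130): 10 bp
  [130,138): 8 bp
  [138,146): 8 bp
  [146,151): 5 bp
  [151,156): 5 bp
  [156,169): 13 bp
  [169,176): 7 bp
  [176,179): 3 bp
  [179,190): 11 bp
  [190,201): 11 bp
  [201,206): 5 bp

[3,4,4,4,4,5,5,5,5,5,5,6,7,8,8,8,9,10,10,11,11,11,11,13,15,19]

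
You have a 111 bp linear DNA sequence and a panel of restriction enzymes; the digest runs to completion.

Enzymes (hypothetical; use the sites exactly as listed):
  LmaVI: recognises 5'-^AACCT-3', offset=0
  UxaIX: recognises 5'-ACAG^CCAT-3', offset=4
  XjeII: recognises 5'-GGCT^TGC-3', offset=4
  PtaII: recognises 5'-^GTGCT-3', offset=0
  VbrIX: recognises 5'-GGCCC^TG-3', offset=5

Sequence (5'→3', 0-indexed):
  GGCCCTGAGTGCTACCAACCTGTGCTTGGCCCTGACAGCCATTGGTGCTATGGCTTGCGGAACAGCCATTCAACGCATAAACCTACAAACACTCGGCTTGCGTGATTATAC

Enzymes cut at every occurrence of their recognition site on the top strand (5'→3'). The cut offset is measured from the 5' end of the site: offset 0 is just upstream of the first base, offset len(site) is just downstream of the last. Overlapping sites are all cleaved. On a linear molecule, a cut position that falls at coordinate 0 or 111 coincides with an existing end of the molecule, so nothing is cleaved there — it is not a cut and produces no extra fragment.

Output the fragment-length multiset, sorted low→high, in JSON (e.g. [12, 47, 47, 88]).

Scan for sites:
  LmaVI (AACCT, off=0): starts [16, 79] → cuts [16, 79]
  UxaIX (ACAGCCAT, off=4): starts [34, 61] → cuts [38, 65]
  XjeII (GGCTTGC, off=4): starts [51, 94] → cuts [55, 98]
  PtaII (GTGCT, off=0): starts [8, 21, 44] → cuts [8, 21, 44]
  VbrIX (GGCCCTG, off=5): starts [0, 27] → cuts [5, 32]

All cut coordinates (distinct, sorted): [5, 8, 16, 21, 32, 38, 44, 55, 65, 79, 98]

Fragment lengths:
  [0,5): 5 bp
  [5,8): 3 bp
  [8,16): 8 bp
  [16,21): 5 bp
  [21,32): 11 bp
  [32,38): 6 bp
  [38,44): 6 bp
  [44,55): 11 bp
  [55,65): 10 bp
  [65,79): 14 bp
  [79,98): 19 bp
  [98,111): 13 bp

[3,5,5,6,6,8,10,11,11,13,14,19]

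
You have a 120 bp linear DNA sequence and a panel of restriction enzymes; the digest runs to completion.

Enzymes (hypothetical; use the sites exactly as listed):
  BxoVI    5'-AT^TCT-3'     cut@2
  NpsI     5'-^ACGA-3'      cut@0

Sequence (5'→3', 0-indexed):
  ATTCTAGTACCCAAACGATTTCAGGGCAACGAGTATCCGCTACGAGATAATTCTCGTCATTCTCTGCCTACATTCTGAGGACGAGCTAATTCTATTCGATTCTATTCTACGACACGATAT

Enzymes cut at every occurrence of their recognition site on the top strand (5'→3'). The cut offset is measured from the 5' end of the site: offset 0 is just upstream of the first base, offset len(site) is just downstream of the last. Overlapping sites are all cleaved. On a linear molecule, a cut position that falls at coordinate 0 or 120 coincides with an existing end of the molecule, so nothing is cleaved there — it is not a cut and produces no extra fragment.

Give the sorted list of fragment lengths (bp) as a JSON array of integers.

Site scan:
  BxoVI ATTCT/2: at [0, 49, 58, 71, 88, 98, 103] ⇒ [2, 51, 60, 73, 90, 100, 105]
  NpsI ACGA/0: at [14, 28, 41, 80, 108, 113] ⇒ [14, 28, 41, 80, 108, 113]

Pooled cuts: [2, 14, 28, 41, 51, 60, 73, 80, 90, 100, 105, 108, 113]

Fragments:
  [0,2): 2 bp
  [2,14): 12 bp
  [14,28): 14 bp
  [28,41): 13 bp
  [41,51): 10 bp
  [51,60): 9 bp
  [60,73): 13 bp
  [73,80): 7 bp
  [80,90): 10 bp
  [90,100): 10 bp
  [100,105): 5 bp
  [105,108): 3 bp
  [108,113): 5 bp
  [113,120): 7 bp

[2,3,5,5,7,7,9,10,10,10,12,13,13,14]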